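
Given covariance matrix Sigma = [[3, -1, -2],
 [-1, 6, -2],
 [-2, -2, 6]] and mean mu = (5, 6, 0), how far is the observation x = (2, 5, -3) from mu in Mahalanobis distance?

Step 1 — centre the observation: (x - mu) = (-3, -1, -3).

Step 2 — invert Sigma (cofactor / det for 3×3, or solve directly):
  Sigma^{-1} = [[0.5517, 0.1724, 0.2414],
 [0.1724, 0.2414, 0.1379],
 [0.2414, 0.1379, 0.2931]].

Step 3 — form the quadratic (x - mu)^T · Sigma^{-1} · (x - mu):
  Sigma^{-1} · (x - mu) = (-2.5517, -1.1724, -1.7414).
  (x - mu)^T · [Sigma^{-1} · (x - mu)] = (-3)·(-2.5517) + (-1)·(-1.1724) + (-3)·(-1.7414) = 14.0517.

Step 4 — take square root: d = √(14.0517) ≈ 3.7486.

d(x, mu) = √(14.0517) ≈ 3.7486


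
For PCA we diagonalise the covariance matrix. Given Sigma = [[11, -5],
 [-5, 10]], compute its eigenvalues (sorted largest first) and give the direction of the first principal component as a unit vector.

Step 1 — characteristic polynomial of 2×2 Sigma:
  det(Sigma - λI) = λ² - trace · λ + det = 0.
  trace = 11 + 10 = 21, det = 11·10 - (-5)² = 85.
Step 2 — discriminant:
  Δ = trace² - 4·det = 441 - 340 = 101.
Step 3 — eigenvalues:
  λ = (trace ± √Δ)/2 = (21 ± 10.0499)/2,
  λ_1 = 15.5249,  λ_2 = 5.4751.

Step 4 — unit eigenvector for λ_1: solve (Sigma - λ_1 I)v = 0. First row:
  (11 - 15.5249)·v_x + (-5)·v_y = 0, i.e. (-4.5249)·v_x + (-5)·v_y = 0,
  so v ∝ (b, λ_1 - a) = (-5, 4.5249); multiply by -1 so the first entry is positive: u = (5, -4.5249).
  ||u|| = √((5)² + (-4.5249)²) = √(45.4751) ≈ 6.7435,
  v_1 = u/||u|| ≈ (0.7415, -0.671) (||v_1|| = 1).

λ_1 = 15.5249,  λ_2 = 5.4751;  v_1 ≈ (0.7415, -0.671)


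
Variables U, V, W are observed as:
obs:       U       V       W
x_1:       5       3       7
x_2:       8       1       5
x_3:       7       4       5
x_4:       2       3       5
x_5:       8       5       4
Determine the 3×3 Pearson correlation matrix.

Step 1 — column means:
  mean(U) = (5 + 8 + 7 + 2 + 8) / 5 = 30/5 = 6
  mean(V) = (3 + 1 + 4 + 3 + 5) / 5 = 16/5 = 3.2
  mean(W) = (7 + 5 + 5 + 5 + 4) / 5 = 26/5 = 5.2

Step 2 — sample variances and covariances s[i,j] = (1/(n-1)) · Σ_k (x_{k,i} - mean_i) · (x_{k,j} - mean_j), with n-1 = 4:
  s[U,U] = ((-1)·(-1) + (2)·(2) + (1)·(1) + (-4)·(-4) + (2)·(2)) / 4 = 26/4 = 6.5
  s[U,V] = ((-1)·(-0.2) + (2)·(-2.2) + (1)·(0.8) + (-4)·(-0.2) + (2)·(1.8)) / 4 = 1/4 = 0.25
  s[U,W] = ((-1)·(1.8) + (2)·(-0.2) + (1)·(-0.2) + (-4)·(-0.2) + (2)·(-1.2)) / 4 = -4/4 = -1
  s[V,V] = ((-0.2)·(-0.2) + (-2.2)·(-2.2) + (0.8)·(0.8) + (-0.2)·(-0.2) + (1.8)·(1.8)) / 4 = 8.8/4 = 2.2
  s[V,W] = ((-0.2)·(1.8) + (-2.2)·(-0.2) + (0.8)·(-0.2) + (-0.2)·(-0.2) + (1.8)·(-1.2)) / 4 = -2.2/4 = -0.55
  s[W,W] = ((1.8)·(1.8) + (-0.2)·(-0.2) + (-0.2)·(-0.2) + (-0.2)·(-0.2) + (-1.2)·(-1.2)) / 4 = 4.8/4 = 1.2
  Sample standard deviations s_i = √(s[i,i]):
  s(U) = √(6.5) = 2.5495
  s(V) = √(2.2) = 1.4832
  s(W) = √(1.2) = 1.0954

Step 3 — r_{ij} = s_{ij} / (s_i · s_j):
  r[U,U] = 1 (diagonal).
  r[U,V] = 0.25 / (2.5495 · 1.4832) = 0.25 / 3.7815 = 0.0661
  r[U,W] = -1 / (2.5495 · 1.0954) = -1 / 2.7928 = -0.3581
  r[V,V] = 1 (diagonal).
  r[V,W] = -0.55 / (1.4832 · 1.0954) = -0.55 / 1.6248 = -0.3385
  r[W,W] = 1 (diagonal).

R is symmetric with unit diagonal. Assembling:

R = [[1, 0.0661, -0.3581],
 [0.0661, 1, -0.3385],
 [-0.3581, -0.3385, 1]]


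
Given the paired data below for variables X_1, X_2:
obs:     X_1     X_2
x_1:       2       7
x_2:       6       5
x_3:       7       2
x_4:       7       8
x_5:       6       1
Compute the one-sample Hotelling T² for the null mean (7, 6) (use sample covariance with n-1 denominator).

Step 1 — sample mean vector:
  mean(X_1) = (2 + 6 + 7 + 7 + 6) / 5 = 28/5 = 5.6
  mean(X_2) = (7 + 5 + 2 + 8 + 1) / 5 = 23/5 = 4.6
  x̄ = (5.6, 4.6),  deviation x̄ - mu_0 = (5.6, 4.6) - (7, 6) = (-1.4, -1.4).

Step 2 — sample covariance matrix, S[i,j] = (1/(n-1)) · Σ_k (x_{k,i} - mean_i) · (x_{k,j} - mean_j), divisor n-1 = 4:
  S[X_1,X_1] = ((-3.6)·(-3.6) + (0.4)·(0.4) + (1.4)·(1.4) + (1.4)·(1.4) + (0.4)·(0.4)) / 4 = 17.2/4 = 4.3
  S[X_1,X_2] = ((-3.6)·(2.4) + (0.4)·(0.4) + (1.4)·(-2.6) + (1.4)·(3.4) + (0.4)·(-3.6)) / 4 = -8.8/4 = -2.2
  S[X_2,X_2] = ((2.4)·(2.4) + (0.4)·(0.4) + (-2.6)·(-2.6) + (3.4)·(3.4) + (-3.6)·(-3.6)) / 4 = 37.2/4 = 9.3
  S = [[4.3, -2.2],
 [-2.2, 9.3]].

Step 3 — invert S. det(S) = 4.3·9.3 - (-2.2)² = 35.15.
  S^{-1} = (1/det) · [[d, -b], [-b, a]] = [[0.2646, 0.0626],
 [0.0626, 0.1223]].

Step 4 — quadratic form (x̄ - mu_0)^T · S^{-1} · (x̄ - mu_0):
  S^{-1} · (x̄ - mu_0) = (-0.458, -0.2589),
  (x̄ - mu_0)^T · [...] = (-1.4)·(-0.458) + (-1.4)·(-0.2589) = 1.0037.

Step 5 — scale by n: T² = 5 · 1.0037 = 5.0185.

T² ≈ 5.0185


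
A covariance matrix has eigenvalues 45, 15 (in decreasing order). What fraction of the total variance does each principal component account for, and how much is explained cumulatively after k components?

Step 1 — total variance = trace(Sigma) = Σ λ_i = 45 + 15 = 60.

Step 2 — fraction explained by component i = λ_i / Σ λ:
  PC1: 45/60 = 0.75
  PC2: 15/60 = 0.25

Step 3 — cumulative fraction after k components = (λ_1 + ... + λ_k) / Σ λ:
  k = 1: 45/60 = 0.75
  k = 2: (45 + 15)/60 = 60/60 = 1

Summary (fraction, with percent):

explained: PC1 0.75 (75%), PC2 0.25 (25%);  cumulative: 0.75, 1


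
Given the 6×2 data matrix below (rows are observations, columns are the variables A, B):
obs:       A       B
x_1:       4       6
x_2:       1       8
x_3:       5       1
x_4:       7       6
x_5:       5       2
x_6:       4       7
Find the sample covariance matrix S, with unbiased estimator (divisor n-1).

Step 1 — column means:
  mean(A) = (4 + 1 + 5 + 7 + 5 + 4) / 6 = 26/6 = 4.3333
  mean(B) = (6 + 8 + 1 + 6 + 2 + 7) / 6 = 30/6 = 5

Step 2 — sample covariance S[i,j] = (1/(n-1)) · Σ_k (x_{k,i} - mean_i) · (x_{k,j} - mean_j), with n-1 = 5.
  S[A,A] = ((-0.3333)·(-0.3333) + (-3.3333)·(-3.3333) + (0.6667)·(0.6667) + (2.6667)·(2.6667) + (0.6667)·(0.6667) + (-0.3333)·(-0.3333)) / 5 = 19.3333/5 = 3.8667
  S[A,B] = ((-0.3333)·(1) + (-3.3333)·(3) + (0.6667)·(-4) + (2.6667)·(1) + (0.6667)·(-3) + (-0.3333)·(2)) / 5 = -13/5 = -2.6
  S[B,B] = ((1)·(1) + (3)·(3) + (-4)·(-4) + (1)·(1) + (-3)·(-3) + (2)·(2)) / 5 = 40/5 = 8

S is symmetric (S[j,i] = S[i,j]). Assembling:

S = [[3.8667, -2.6],
 [-2.6, 8]]


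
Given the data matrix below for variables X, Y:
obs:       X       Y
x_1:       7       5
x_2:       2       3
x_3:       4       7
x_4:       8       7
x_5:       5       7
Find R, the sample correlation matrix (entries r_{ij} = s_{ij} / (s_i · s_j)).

Step 1 — column means:
  mean(X) = (7 + 2 + 4 + 8 + 5) / 5 = 26/5 = 5.2
  mean(Y) = (5 + 3 + 7 + 7 + 7) / 5 = 29/5 = 5.8

Step 2 — sample variances and covariances s[i,j] = (1/(n-1)) · Σ_k (x_{k,i} - mean_i) · (x_{k,j} - mean_j), with n-1 = 4:
  s[X,X] = ((1.8)·(1.8) + (-3.2)·(-3.2) + (-1.2)·(-1.2) + (2.8)·(2.8) + (-0.2)·(-0.2)) / 4 = 22.8/4 = 5.7
  s[X,Y] = ((1.8)·(-0.8) + (-3.2)·(-2.8) + (-1.2)·(1.2) + (2.8)·(1.2) + (-0.2)·(1.2)) / 4 = 9.2/4 = 2.3
  s[Y,Y] = ((-0.8)·(-0.8) + (-2.8)·(-2.8) + (1.2)·(1.2) + (1.2)·(1.2) + (1.2)·(1.2)) / 4 = 12.8/4 = 3.2
  Sample standard deviations s_i = √(s[i,i]):
  s(X) = √(5.7) = 2.3875
  s(Y) = √(3.2) = 1.7889

Step 3 — r_{ij} = s_{ij} / (s_i · s_j):
  r[X,X] = 1 (diagonal).
  r[X,Y] = 2.3 / (2.3875 · 1.7889) = 2.3 / 4.2708 = 0.5385
  r[Y,Y] = 1 (diagonal).

R is symmetric with unit diagonal. Assembling:

R = [[1, 0.5385],
 [0.5385, 1]]


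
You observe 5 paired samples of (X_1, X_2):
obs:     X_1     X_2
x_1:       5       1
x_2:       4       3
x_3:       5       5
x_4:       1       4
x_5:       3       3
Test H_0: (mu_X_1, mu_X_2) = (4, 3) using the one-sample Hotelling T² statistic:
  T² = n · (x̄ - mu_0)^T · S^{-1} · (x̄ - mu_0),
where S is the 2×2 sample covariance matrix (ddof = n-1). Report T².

Step 1 — sample mean vector:
  mean(X_1) = (5 + 4 + 5 + 1 + 3) / 5 = 18/5 = 3.6
  mean(X_2) = (1 + 3 + 5 + 4 + 3) / 5 = 16/5 = 3.2
  x̄ = (3.6, 3.2),  deviation x̄ - mu_0 = (3.6, 3.2) - (4, 3) = (-0.4, 0.2).

Step 2 — sample covariance matrix, S[i,j] = (1/(n-1)) · Σ_k (x_{k,i} - mean_i) · (x_{k,j} - mean_j), divisor n-1 = 4:
  S[X_1,X_1] = ((1.4)·(1.4) + (0.4)·(0.4) + (1.4)·(1.4) + (-2.6)·(-2.6) + (-0.6)·(-0.6)) / 4 = 11.2/4 = 2.8
  S[X_1,X_2] = ((1.4)·(-2.2) + (0.4)·(-0.2) + (1.4)·(1.8) + (-2.6)·(0.8) + (-0.6)·(-0.2)) / 4 = -2.6/4 = -0.65
  S[X_2,X_2] = ((-2.2)·(-2.2) + (-0.2)·(-0.2) + (1.8)·(1.8) + (0.8)·(0.8) + (-0.2)·(-0.2)) / 4 = 8.8/4 = 2.2
  S = [[2.8, -0.65],
 [-0.65, 2.2]].

Step 3 — invert S. det(S) = 2.8·2.2 - (-0.65)² = 5.7375.
  S^{-1} = (1/det) · [[d, -b], [-b, a]] = [[0.3834, 0.1133],
 [0.1133, 0.488]].

Step 4 — quadratic form (x̄ - mu_0)^T · S^{-1} · (x̄ - mu_0):
  S^{-1} · (x̄ - mu_0) = (-0.1307, 0.0523),
  (x̄ - mu_0)^T · [...] = (-0.4)·(-0.1307) + (0.2)·(0.0523) = 0.0627.

Step 5 — scale by n: T² = 5 · 0.0627 = 0.3137.

T² ≈ 0.3137


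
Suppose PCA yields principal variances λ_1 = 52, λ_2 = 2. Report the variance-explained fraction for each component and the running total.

Step 1 — total variance = trace(Sigma) = Σ λ_i = 52 + 2 = 54.

Step 2 — fraction explained by component i = λ_i / Σ λ:
  PC1: 52/54 = 0.963
  PC2: 2/54 = 0.037

Step 3 — cumulative fraction after k components = (λ_1 + ... + λ_k) / Σ λ:
  k = 1: 52/54 = 0.963
  k = 2: (52 + 2)/54 = 54/54 = 1

Summary (fraction, with percent):

explained: PC1 0.963 (96.3%), PC2 0.037 (3.7%);  cumulative: 0.963, 1


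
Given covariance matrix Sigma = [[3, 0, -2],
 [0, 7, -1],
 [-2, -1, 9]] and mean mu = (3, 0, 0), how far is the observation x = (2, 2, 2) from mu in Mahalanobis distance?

Step 1 — centre the observation: (x - mu) = (-1, 2, 2).

Step 2 — invert Sigma (cofactor / det for 3×3, or solve directly):
  Sigma^{-1} = [[0.3924, 0.0127, 0.0886],
 [0.0127, 0.1456, 0.019],
 [0.0886, 0.019, 0.1329]].

Step 3 — form the quadratic (x - mu)^T · Sigma^{-1} · (x - mu):
  Sigma^{-1} · (x - mu) = (-0.1899, 0.3165, 0.2152).
  (x - mu)^T · [Sigma^{-1} · (x - mu)] = (-1)·(-0.1899) + (2)·(0.3165) + (2)·(0.2152) = 1.2532.

Step 4 — take square root: d = √(1.2532) ≈ 1.1194.

d(x, mu) = √(1.2532) ≈ 1.1194


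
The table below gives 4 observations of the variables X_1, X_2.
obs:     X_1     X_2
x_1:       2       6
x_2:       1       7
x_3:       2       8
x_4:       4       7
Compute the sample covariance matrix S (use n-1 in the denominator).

Step 1 — column means:
  mean(X_1) = (2 + 1 + 2 + 4) / 4 = 9/4 = 2.25
  mean(X_2) = (6 + 7 + 8 + 7) / 4 = 28/4 = 7

Step 2 — sample covariance S[i,j] = (1/(n-1)) · Σ_k (x_{k,i} - mean_i) · (x_{k,j} - mean_j), with n-1 = 3.
  S[X_1,X_1] = ((-0.25)·(-0.25) + (-1.25)·(-1.25) + (-0.25)·(-0.25) + (1.75)·(1.75)) / 3 = 4.75/3 = 1.5833
  S[X_1,X_2] = ((-0.25)·(-1) + (-1.25)·(0) + (-0.25)·(1) + (1.75)·(0)) / 3 = 0/3 = 0
  S[X_2,X_2] = ((-1)·(-1) + (0)·(0) + (1)·(1) + (0)·(0)) / 3 = 2/3 = 0.6667

S is symmetric (S[j,i] = S[i,j]). Assembling:

S = [[1.5833, 0],
 [0, 0.6667]]


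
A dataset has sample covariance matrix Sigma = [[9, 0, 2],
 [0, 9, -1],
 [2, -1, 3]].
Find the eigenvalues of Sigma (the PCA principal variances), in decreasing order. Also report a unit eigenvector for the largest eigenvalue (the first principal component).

Step 1 — characteristic polynomial p(λ) = det(λI - Sigma) = λ³ - tr·λ² + c_1·λ - det, where tr = trace, c_1 = sum of the principal 2×2 minors, det = det(Sigma):
  tr = 9 + 9 + 3 = 21,
  c_1 = (9·9 - (0)²) + (9·3 - (2)²) + (9·3 - (-1)²) = 81 + 23 + 26 = 130,
  det = 9·(9·3 - (-1)²) - (0)·((0)·3 - (-1)·(2)) + (2)·((0)·(-1) - 9·(2)) = 9·(26) - (0)·(2) + (2)·(-18) = 198.
  So p(λ) = λ³ - 21λ² + 130λ - 198.
Step 2 — look for an integer root (rational root theorem: any rational root is an integer divisor of 198). Testing λ = 9:
  p(9) = 729 - 1701 + 1170 - 198 = 0  ✓
  Dividing out (λ - 9): p(λ) = (λ - 9)(λ² - 12λ + 22).
Step 3 — remaining eigenvalues from the quadratic λ² - 12λ + 22 = 0:
  Δ = 12² - 4·22 = 144 - 88 = 56,  λ = (12 ± √56)/2 = (12 ± 7.4833)/2 ≈ 9.7417 or 2.2583.
  Sorted: λ_1 = 9.7417,  λ_2 = 9,  λ_3 = 2.2583  (check: sum = 21 = tr ✓).

Step 4 — unit eigenvector for λ_1 ≈ 9.7417: v spans the null space of (Sigma - λ_1 I), whose rows are
  r_1 = (-0.7417, 0, 2),  r_2 = (0, -0.7417, -1),  r_3 = (2, -1, -6.7417).
  v is orthogonal to every row, so take v ∝ r_1 × r_2 = ((0)·(-1) - (2)·(-0.7417), (2)·(0) - (-0.7417)·(-1), (-0.7417)·(-0.7417) - (0)·(0)) ≈ (1.4833, -0.7417, 0.5501).
  Let u = (1.4833, -0.7417, 0.5501).
  ||u|| = √((1.4833)² + (-0.7417)² + (0.5501)²) = √(3.0528) ≈ 1.7472,  v_1 = u/||u|| ≈ (0.8489, -0.4245, 0.3148) (||v_1|| = 1).

λ_1 = 9.7417,  λ_2 = 9,  λ_3 = 2.2583;  v_1 ≈ (0.8489, -0.4245, 0.3148)


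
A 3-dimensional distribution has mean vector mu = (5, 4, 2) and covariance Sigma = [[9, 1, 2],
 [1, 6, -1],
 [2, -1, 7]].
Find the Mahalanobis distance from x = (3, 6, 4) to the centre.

Step 1 — centre the observation: (x - mu) = (-2, 2, 2).

Step 2 — invert Sigma (cofactor / det for 3×3, or solve directly):
  Sigma^{-1} = [[0.1228, -0.0269, -0.0389],
 [-0.0269, 0.1766, 0.0329],
 [-0.0389, 0.0329, 0.1587]].

Step 3 — form the quadratic (x - mu)^T · Sigma^{-1} · (x - mu):
  Sigma^{-1} · (x - mu) = (-0.3772, 0.4731, 0.4611).
  (x - mu)^T · [Sigma^{-1} · (x - mu)] = (-2)·(-0.3772) + (2)·(0.4731) + (2)·(0.4611) = 2.6228.

Step 4 — take square root: d = √(2.6228) ≈ 1.6195.

d(x, mu) = √(2.6228) ≈ 1.6195


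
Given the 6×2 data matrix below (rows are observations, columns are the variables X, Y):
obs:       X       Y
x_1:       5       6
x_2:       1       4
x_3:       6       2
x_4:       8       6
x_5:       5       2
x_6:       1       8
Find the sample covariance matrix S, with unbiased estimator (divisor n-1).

Step 1 — column means:
  mean(X) = (5 + 1 + 6 + 8 + 5 + 1) / 6 = 26/6 = 4.3333
  mean(Y) = (6 + 4 + 2 + 6 + 2 + 8) / 6 = 28/6 = 4.6667

Step 2 — sample covariance S[i,j] = (1/(n-1)) · Σ_k (x_{k,i} - mean_i) · (x_{k,j} - mean_j), with n-1 = 5.
  S[X,X] = ((0.6667)·(0.6667) + (-3.3333)·(-3.3333) + (1.6667)·(1.6667) + (3.6667)·(3.6667) + (0.6667)·(0.6667) + (-3.3333)·(-3.3333)) / 5 = 39.3333/5 = 7.8667
  S[X,Y] = ((0.6667)·(1.3333) + (-3.3333)·(-0.6667) + (1.6667)·(-2.6667) + (3.6667)·(1.3333) + (0.6667)·(-2.6667) + (-3.3333)·(3.3333)) / 5 = -9.3333/5 = -1.8667
  S[Y,Y] = ((1.3333)·(1.3333) + (-0.6667)·(-0.6667) + (-2.6667)·(-2.6667) + (1.3333)·(1.3333) + (-2.6667)·(-2.6667) + (3.3333)·(3.3333)) / 5 = 29.3333/5 = 5.8667

S is symmetric (S[j,i] = S[i,j]). Assembling:

S = [[7.8667, -1.8667],
 [-1.8667, 5.8667]]


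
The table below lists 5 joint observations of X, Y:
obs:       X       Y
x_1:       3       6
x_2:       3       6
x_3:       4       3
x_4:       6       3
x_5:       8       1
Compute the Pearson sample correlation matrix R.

Step 1 — column means:
  mean(X) = (3 + 3 + 4 + 6 + 8) / 5 = 24/5 = 4.8
  mean(Y) = (6 + 6 + 3 + 3 + 1) / 5 = 19/5 = 3.8

Step 2 — sample variances and covariances s[i,j] = (1/(n-1)) · Σ_k (x_{k,i} - mean_i) · (x_{k,j} - mean_j), with n-1 = 4:
  s[X,X] = ((-1.8)·(-1.8) + (-1.8)·(-1.8) + (-0.8)·(-0.8) + (1.2)·(1.2) + (3.2)·(3.2)) / 4 = 18.8/4 = 4.7
  s[X,Y] = ((-1.8)·(2.2) + (-1.8)·(2.2) + (-0.8)·(-0.8) + (1.2)·(-0.8) + (3.2)·(-2.8)) / 4 = -17.2/4 = -4.3
  s[Y,Y] = ((2.2)·(2.2) + (2.2)·(2.2) + (-0.8)·(-0.8) + (-0.8)·(-0.8) + (-2.8)·(-2.8)) / 4 = 18.8/4 = 4.7
  Sample standard deviations s_i = √(s[i,i]):
  s(X) = √(4.7) = 2.1679
  s(Y) = √(4.7) = 2.1679

Step 3 — r_{ij} = s_{ij} / (s_i · s_j):
  r[X,X] = 1 (diagonal).
  r[X,Y] = -4.3 / (2.1679 · 2.1679) = -4.3 / 4.7 = -0.9149
  r[Y,Y] = 1 (diagonal).

R is symmetric with unit diagonal. Assembling:

R = [[1, -0.9149],
 [-0.9149, 1]]


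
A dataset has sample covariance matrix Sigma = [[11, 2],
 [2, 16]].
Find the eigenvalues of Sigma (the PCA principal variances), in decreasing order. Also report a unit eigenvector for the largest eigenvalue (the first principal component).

Step 1 — characteristic polynomial of 2×2 Sigma:
  det(Sigma - λI) = λ² - trace · λ + det = 0.
  trace = 11 + 16 = 27, det = 11·16 - (2)² = 172.
Step 2 — discriminant:
  Δ = trace² - 4·det = 729 - 688 = 41.
Step 3 — eigenvalues:
  λ = (trace ± √Δ)/2 = (27 ± 6.4031)/2,
  λ_1 = 16.7016,  λ_2 = 10.2984.

Step 4 — unit eigenvector for λ_1: solve (Sigma - λ_1 I)v = 0. First row:
  (11 - 16.7016)·v_x + (2)·v_y = 0, i.e. (-5.7016)·v_x + (2)·v_y = 0,
  so v ∝ (b, λ_1 - a) = (2, 5.7016) = u.
  ||u|| = √((2)² + (5.7016)²) = √(36.5078) ≈ 6.0422,
  v_1 = u/||u|| ≈ (0.331, 0.9436) (||v_1|| = 1).

λ_1 = 16.7016,  λ_2 = 10.2984;  v_1 ≈ (0.331, 0.9436)


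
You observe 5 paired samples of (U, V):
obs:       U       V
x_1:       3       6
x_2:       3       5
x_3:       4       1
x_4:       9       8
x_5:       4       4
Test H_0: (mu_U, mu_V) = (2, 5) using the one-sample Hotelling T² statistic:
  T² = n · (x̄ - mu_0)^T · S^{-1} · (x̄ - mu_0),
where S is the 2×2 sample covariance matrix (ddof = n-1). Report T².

Step 1 — sample mean vector:
  mean(U) = (3 + 3 + 4 + 9 + 4) / 5 = 23/5 = 4.6
  mean(V) = (6 + 5 + 1 + 8 + 4) / 5 = 24/5 = 4.8
  x̄ = (4.6, 4.8),  deviation x̄ - mu_0 = (4.6, 4.8) - (2, 5) = (2.6, -0.2).

Step 2 — sample covariance matrix, S[i,j] = (1/(n-1)) · Σ_k (x_{k,i} - mean_i) · (x_{k,j} - mean_j), divisor n-1 = 4:
  S[U,U] = ((-1.6)·(-1.6) + (-1.6)·(-1.6) + (-0.6)·(-0.6) + (4.4)·(4.4) + (-0.6)·(-0.6)) / 4 = 25.2/4 = 6.3
  S[U,V] = ((-1.6)·(1.2) + (-1.6)·(0.2) + (-0.6)·(-3.8) + (4.4)·(3.2) + (-0.6)·(-0.8)) / 4 = 14.6/4 = 3.65
  S[V,V] = ((1.2)·(1.2) + (0.2)·(0.2) + (-3.8)·(-3.8) + (3.2)·(3.2) + (-0.8)·(-0.8)) / 4 = 26.8/4 = 6.7
  S = [[6.3, 3.65],
 [3.65, 6.7]].

Step 3 — invert S. det(S) = 6.3·6.7 - (3.65)² = 28.8875.
  S^{-1} = (1/det) · [[d, -b], [-b, a]] = [[0.2319, -0.1264],
 [-0.1264, 0.2181]].

Step 4 — quadratic form (x̄ - mu_0)^T · S^{-1} · (x̄ - mu_0):
  S^{-1} · (x̄ - mu_0) = (0.6283, -0.3721),
  (x̄ - mu_0)^T · [...] = (2.6)·(0.6283) + (-0.2)·(-0.3721) = 1.708.

Step 5 — scale by n: T² = 5 · 1.708 = 8.54.

T² ≈ 8.54


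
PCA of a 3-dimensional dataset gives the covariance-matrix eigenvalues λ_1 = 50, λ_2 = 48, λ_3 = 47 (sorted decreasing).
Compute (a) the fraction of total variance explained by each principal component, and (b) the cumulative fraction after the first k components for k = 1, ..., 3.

Step 1 — total variance = trace(Sigma) = Σ λ_i = 50 + 48 + 47 = 145.

Step 2 — fraction explained by component i = λ_i / Σ λ:
  PC1: 50/145 = 0.3448
  PC2: 48/145 = 0.331
  PC3: 47/145 = 0.3241

Step 3 — cumulative fraction after k components = (λ_1 + ... + λ_k) / Σ λ:
  k = 1: 50/145 = 0.3448
  k = 2: (50 + 48)/145 = 98/145 = 0.6759
  k = 3: (50 + 48 + 47)/145 = 145/145 = 1

Summary (fraction, with percent):

explained: PC1 0.3448 (34.48%), PC2 0.331 (33.1%), PC3 0.3241 (32.41%);  cumulative: 0.3448, 0.6759, 1


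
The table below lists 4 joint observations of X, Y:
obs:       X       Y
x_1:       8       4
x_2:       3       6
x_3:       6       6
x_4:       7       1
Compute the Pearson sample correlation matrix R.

Step 1 — column means:
  mean(X) = (8 + 3 + 6 + 7) / 4 = 24/4 = 6
  mean(Y) = (4 + 6 + 6 + 1) / 4 = 17/4 = 4.25

Step 2 — sample variances and covariances s[i,j] = (1/(n-1)) · Σ_k (x_{k,i} - mean_i) · (x_{k,j} - mean_j), with n-1 = 3:
  s[X,X] = ((2)·(2) + (-3)·(-3) + (0)·(0) + (1)·(1)) / 3 = 14/3 = 4.6667
  s[X,Y] = ((2)·(-0.25) + (-3)·(1.75) + (0)·(1.75) + (1)·(-3.25)) / 3 = -9/3 = -3
  s[Y,Y] = ((-0.25)·(-0.25) + (1.75)·(1.75) + (1.75)·(1.75) + (-3.25)·(-3.25)) / 3 = 16.75/3 = 5.5833
  Sample standard deviations s_i = √(s[i,i]):
  s(X) = √(4.6667) = 2.1602
  s(Y) = √(5.5833) = 2.3629

Step 3 — r_{ij} = s_{ij} / (s_i · s_j):
  r[X,X] = 1 (diagonal).
  r[X,Y] = -3 / (2.1602 · 2.3629) = -3 / 5.1045 = -0.5877
  r[Y,Y] = 1 (diagonal).

R is symmetric with unit diagonal. Assembling:

R = [[1, -0.5877],
 [-0.5877, 1]]


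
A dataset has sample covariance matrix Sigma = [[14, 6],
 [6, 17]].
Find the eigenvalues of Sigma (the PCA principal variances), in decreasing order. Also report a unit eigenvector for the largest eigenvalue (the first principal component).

Step 1 — characteristic polynomial of 2×2 Sigma:
  det(Sigma - λI) = λ² - trace · λ + det = 0.
  trace = 14 + 17 = 31, det = 14·17 - (6)² = 202.
Step 2 — discriminant:
  Δ = trace² - 4·det = 961 - 808 = 153.
Step 3 — eigenvalues:
  λ = (trace ± √Δ)/2 = (31 ± 12.3693)/2,
  λ_1 = 21.6847,  λ_2 = 9.3153.

Step 4 — unit eigenvector for λ_1: solve (Sigma - λ_1 I)v = 0. First row:
  (14 - 21.6847)·v_x + (6)·v_y = 0, i.e. (-7.6847)·v_x + (6)·v_y = 0,
  so v ∝ (b, λ_1 - a) = (6, 7.6847) = u.
  ||u|| = √((6)² + (7.6847)²) = √(95.054) ≈ 9.7496,
  v_1 = u/||u|| ≈ (0.6154, 0.7882) (||v_1|| = 1).

λ_1 = 21.6847,  λ_2 = 9.3153;  v_1 ≈ (0.6154, 0.7882)


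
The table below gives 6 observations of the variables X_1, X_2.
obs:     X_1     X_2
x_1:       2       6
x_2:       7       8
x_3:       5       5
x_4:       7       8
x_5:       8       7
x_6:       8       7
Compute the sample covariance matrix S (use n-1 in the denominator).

Step 1 — column means:
  mean(X_1) = (2 + 7 + 5 + 7 + 8 + 8) / 6 = 37/6 = 6.1667
  mean(X_2) = (6 + 8 + 5 + 8 + 7 + 7) / 6 = 41/6 = 6.8333

Step 2 — sample covariance S[i,j] = (1/(n-1)) · Σ_k (x_{k,i} - mean_i) · (x_{k,j} - mean_j), with n-1 = 5.
  S[X_1,X_1] = ((-4.1667)·(-4.1667) + (0.8333)·(0.8333) + (-1.1667)·(-1.1667) + (0.8333)·(0.8333) + (1.8333)·(1.8333) + (1.8333)·(1.8333)) / 5 = 26.8333/5 = 5.3667
  S[X_1,X_2] = ((-4.1667)·(-0.8333) + (0.8333)·(1.1667) + (-1.1667)·(-1.8333) + (0.8333)·(1.1667) + (1.8333)·(0.1667) + (1.8333)·(0.1667)) / 5 = 8.1667/5 = 1.6333
  S[X_2,X_2] = ((-0.8333)·(-0.8333) + (1.1667)·(1.1667) + (-1.8333)·(-1.8333) + (1.1667)·(1.1667) + (0.1667)·(0.1667) + (0.1667)·(0.1667)) / 5 = 6.8333/5 = 1.3667

S is symmetric (S[j,i] = S[i,j]). Assembling:

S = [[5.3667, 1.6333],
 [1.6333, 1.3667]]


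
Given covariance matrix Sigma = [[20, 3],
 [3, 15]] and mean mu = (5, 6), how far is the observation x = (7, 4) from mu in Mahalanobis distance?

Step 1 — centre the observation: (x - mu) = (2, -2).

Step 2 — invert Sigma. det(Sigma) = 20·15 - (3)² = 291.
  Sigma^{-1} = (1/det) · [[d, -b], [-b, a]] = [[0.0515, -0.0103],
 [-0.0103, 0.0687]].

Step 3 — form the quadratic (x - mu)^T · Sigma^{-1} · (x - mu):
  Sigma^{-1} · (x - mu) = (0.1237, -0.1581).
  (x - mu)^T · [Sigma^{-1} · (x - mu)] = (2)·(0.1237) + (-2)·(-0.1581) = 0.5636.

Step 4 — take square root: d = √(0.5636) ≈ 0.7507.

d(x, mu) = √(0.5636) ≈ 0.7507


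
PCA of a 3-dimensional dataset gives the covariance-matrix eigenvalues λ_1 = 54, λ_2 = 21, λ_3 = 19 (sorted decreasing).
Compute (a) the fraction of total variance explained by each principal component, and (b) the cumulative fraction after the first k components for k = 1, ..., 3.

Step 1 — total variance = trace(Sigma) = Σ λ_i = 54 + 21 + 19 = 94.

Step 2 — fraction explained by component i = λ_i / Σ λ:
  PC1: 54/94 = 0.5745
  PC2: 21/94 = 0.2234
  PC3: 19/94 = 0.2021

Step 3 — cumulative fraction after k components = (λ_1 + ... + λ_k) / Σ λ:
  k = 1: 54/94 = 0.5745
  k = 2: (54 + 21)/94 = 75/94 = 0.7979
  k = 3: (54 + 21 + 19)/94 = 94/94 = 1

Summary (fraction, with percent):

explained: PC1 0.5745 (57.45%), PC2 0.2234 (22.34%), PC3 0.2021 (20.21%);  cumulative: 0.5745, 0.7979, 1


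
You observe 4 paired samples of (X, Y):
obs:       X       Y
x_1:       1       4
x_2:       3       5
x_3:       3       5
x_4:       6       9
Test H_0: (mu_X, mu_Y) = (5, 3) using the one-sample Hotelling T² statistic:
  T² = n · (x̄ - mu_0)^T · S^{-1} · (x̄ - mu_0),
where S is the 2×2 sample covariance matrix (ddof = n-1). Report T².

Step 1 — sample mean vector:
  mean(X) = (1 + 3 + 3 + 6) / 4 = 13/4 = 3.25
  mean(Y) = (4 + 5 + 5 + 9) / 4 = 23/4 = 5.75
  x̄ = (3.25, 5.75),  deviation x̄ - mu_0 = (3.25, 5.75) - (5, 3) = (-1.75, 2.75).

Step 2 — sample covariance matrix, S[i,j] = (1/(n-1)) · Σ_k (x_{k,i} - mean_i) · (x_{k,j} - mean_j), divisor n-1 = 3:
  S[X,X] = ((-2.25)·(-2.25) + (-0.25)·(-0.25) + (-0.25)·(-0.25) + (2.75)·(2.75)) / 3 = 12.75/3 = 4.25
  S[X,Y] = ((-2.25)·(-1.75) + (-0.25)·(-0.75) + (-0.25)·(-0.75) + (2.75)·(3.25)) / 3 = 13.25/3 = 4.4167
  S[Y,Y] = ((-1.75)·(-1.75) + (-0.75)·(-0.75) + (-0.75)·(-0.75) + (3.25)·(3.25)) / 3 = 14.75/3 = 4.9167
  S = [[4.25, 4.4167],
 [4.4167, 4.9167]].

Step 3 — invert S. det(S) = 4.25·4.9167 - (4.4167)² = 1.3889.
  S^{-1} = (1/det) · [[d, -b], [-b, a]] = [[3.54, -3.18],
 [-3.18, 3.06]].

Step 4 — quadratic form (x̄ - mu_0)^T · S^{-1} · (x̄ - mu_0):
  S^{-1} · (x̄ - mu_0) = (-14.94, 13.98),
  (x̄ - mu_0)^T · [...] = (-1.75)·(-14.94) + (2.75)·(13.98) = 64.59.

Step 5 — scale by n: T² = 4 · 64.59 = 258.36.

T² ≈ 258.36


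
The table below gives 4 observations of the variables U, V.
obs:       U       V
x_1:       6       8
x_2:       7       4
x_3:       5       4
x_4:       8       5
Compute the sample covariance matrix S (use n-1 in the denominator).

Step 1 — column means:
  mean(U) = (6 + 7 + 5 + 8) / 4 = 26/4 = 6.5
  mean(V) = (8 + 4 + 4 + 5) / 4 = 21/4 = 5.25

Step 2 — sample covariance S[i,j] = (1/(n-1)) · Σ_k (x_{k,i} - mean_i) · (x_{k,j} - mean_j), with n-1 = 3.
  S[U,U] = ((-0.5)·(-0.5) + (0.5)·(0.5) + (-1.5)·(-1.5) + (1.5)·(1.5)) / 3 = 5/3 = 1.6667
  S[U,V] = ((-0.5)·(2.75) + (0.5)·(-1.25) + (-1.5)·(-1.25) + (1.5)·(-0.25)) / 3 = -0.5/3 = -0.1667
  S[V,V] = ((2.75)·(2.75) + (-1.25)·(-1.25) + (-1.25)·(-1.25) + (-0.25)·(-0.25)) / 3 = 10.75/3 = 3.5833

S is symmetric (S[j,i] = S[i,j]). Assembling:

S = [[1.6667, -0.1667],
 [-0.1667, 3.5833]]


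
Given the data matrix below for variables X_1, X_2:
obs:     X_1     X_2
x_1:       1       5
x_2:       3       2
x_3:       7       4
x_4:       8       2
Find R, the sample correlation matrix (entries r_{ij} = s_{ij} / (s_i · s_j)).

Step 1 — column means:
  mean(X_1) = (1 + 3 + 7 + 8) / 4 = 19/4 = 4.75
  mean(X_2) = (5 + 2 + 4 + 2) / 4 = 13/4 = 3.25

Step 2 — sample variances and covariances s[i,j] = (1/(n-1)) · Σ_k (x_{k,i} - mean_i) · (x_{k,j} - mean_j), with n-1 = 3:
  s[X_1,X_1] = ((-3.75)·(-3.75) + (-1.75)·(-1.75) + (2.25)·(2.25) + (3.25)·(3.25)) / 3 = 32.75/3 = 10.9167
  s[X_1,X_2] = ((-3.75)·(1.75) + (-1.75)·(-1.25) + (2.25)·(0.75) + (3.25)·(-1.25)) / 3 = -6.75/3 = -2.25
  s[X_2,X_2] = ((1.75)·(1.75) + (-1.25)·(-1.25) + (0.75)·(0.75) + (-1.25)·(-1.25)) / 3 = 6.75/3 = 2.25
  Sample standard deviations s_i = √(s[i,i]):
  s(X_1) = √(10.9167) = 3.304
  s(X_2) = √(2.25) = 1.5

Step 3 — r_{ij} = s_{ij} / (s_i · s_j):
  r[X_1,X_1] = 1 (diagonal).
  r[X_1,X_2] = -2.25 / (3.304 · 1.5) = -2.25 / 4.9561 = -0.454
  r[X_2,X_2] = 1 (diagonal).

R is symmetric with unit diagonal. Assembling:

R = [[1, -0.454],
 [-0.454, 1]]


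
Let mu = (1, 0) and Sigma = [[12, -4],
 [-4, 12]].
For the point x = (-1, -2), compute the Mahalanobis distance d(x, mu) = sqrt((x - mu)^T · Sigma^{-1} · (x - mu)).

Step 1 — centre the observation: (x - mu) = (-2, -2).

Step 2 — invert Sigma. det(Sigma) = 12·12 - (-4)² = 128.
  Sigma^{-1} = (1/det) · [[d, -b], [-b, a]] = [[0.0938, 0.0312],
 [0.0312, 0.0938]].

Step 3 — form the quadratic (x - mu)^T · Sigma^{-1} · (x - mu):
  Sigma^{-1} · (x - mu) = (-0.25, -0.25).
  (x - mu)^T · [Sigma^{-1} · (x - mu)] = (-2)·(-0.25) + (-2)·(-0.25) = 1.

Step 4 — take square root: d = √(1) ≈ 1.

d(x, mu) = √(1) ≈ 1


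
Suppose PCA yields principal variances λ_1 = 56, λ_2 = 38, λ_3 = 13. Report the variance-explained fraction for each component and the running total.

Step 1 — total variance = trace(Sigma) = Σ λ_i = 56 + 38 + 13 = 107.

Step 2 — fraction explained by component i = λ_i / Σ λ:
  PC1: 56/107 = 0.5234
  PC2: 38/107 = 0.3551
  PC3: 13/107 = 0.1215

Step 3 — cumulative fraction after k components = (λ_1 + ... + λ_k) / Σ λ:
  k = 1: 56/107 = 0.5234
  k = 2: (56 + 38)/107 = 94/107 = 0.8785
  k = 3: (56 + 38 + 13)/107 = 107/107 = 1

Summary (fraction, with percent):

explained: PC1 0.5234 (52.34%), PC2 0.3551 (35.51%), PC3 0.1215 (12.15%);  cumulative: 0.5234, 0.8785, 1


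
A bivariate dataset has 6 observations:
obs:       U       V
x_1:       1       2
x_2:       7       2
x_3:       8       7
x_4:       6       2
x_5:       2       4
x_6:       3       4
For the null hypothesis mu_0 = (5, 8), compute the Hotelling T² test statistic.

Step 1 — sample mean vector:
  mean(U) = (1 + 7 + 8 + 6 + 2 + 3) / 6 = 27/6 = 4.5
  mean(V) = (2 + 2 + 7 + 2 + 4 + 4) / 6 = 21/6 = 3.5
  x̄ = (4.5, 3.5),  deviation x̄ - mu_0 = (4.5, 3.5) - (5, 8) = (-0.5, -4.5).

Step 2 — sample covariance matrix, S[i,j] = (1/(n-1)) · Σ_k (x_{k,i} - mean_i) · (x_{k,j} - mean_j), divisor n-1 = 5:
  S[U,U] = ((-3.5)·(-3.5) + (2.5)·(2.5) + (3.5)·(3.5) + (1.5)·(1.5) + (-2.5)·(-2.5) + (-1.5)·(-1.5)) / 5 = 41.5/5 = 8.3
  S[U,V] = ((-3.5)·(-1.5) + (2.5)·(-1.5) + (3.5)·(3.5) + (1.5)·(-1.5) + (-2.5)·(0.5) + (-1.5)·(0.5)) / 5 = 9.5/5 = 1.9
  S[V,V] = ((-1.5)·(-1.5) + (-1.5)·(-1.5) + (3.5)·(3.5) + (-1.5)·(-1.5) + (0.5)·(0.5) + (0.5)·(0.5)) / 5 = 19.5/5 = 3.9
  S = [[8.3, 1.9],
 [1.9, 3.9]].

Step 3 — invert S. det(S) = 8.3·3.9 - (1.9)² = 28.76.
  S^{-1} = (1/det) · [[d, -b], [-b, a]] = [[0.1356, -0.0661],
 [-0.0661, 0.2886]].

Step 4 — quadratic form (x̄ - mu_0)^T · S^{-1} · (x̄ - mu_0):
  S^{-1} · (x̄ - mu_0) = (0.2295, -1.2656),
  (x̄ - mu_0)^T · [...] = (-0.5)·(0.2295) + (-4.5)·(-1.2656) = 5.5807.

Step 5 — scale by n: T² = 6 · 5.5807 = 33.484.

T² ≈ 33.484


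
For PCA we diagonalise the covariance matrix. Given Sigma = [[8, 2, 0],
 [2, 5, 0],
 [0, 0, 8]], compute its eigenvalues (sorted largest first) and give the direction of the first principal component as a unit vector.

Step 1 — characteristic polynomial p(λ) = det(λI - Sigma) = λ³ - tr·λ² + c_1·λ - det, where tr = trace, c_1 = sum of the principal 2×2 minors, det = det(Sigma):
  tr = 8 + 5 + 8 = 21,
  c_1 = (8·5 - (2)²) + (8·8 - (0)²) + (5·8 - (0)²) = 36 + 64 + 40 = 140,
  det = 8·(5·8 - (0)²) - (2)·((2)·8 - (0)·(0)) + (0)·((2)·(0) - 5·(0)) = 8·(40) - (2)·(16) + (0)·(0) = 288.
  So p(λ) = λ³ - 21λ² + 140λ - 288.
Step 2 — look for an integer root (rational root theorem: any rational root is an integer divisor of 288). Testing λ = 4:
  p(4) = 64 - 336 + 560 - 288 = 0  ✓
  Dividing out (λ - 4): p(λ) = (λ - 4)(λ² - 17λ + 72).
Step 3 — remaining eigenvalues from the quadratic λ² - 17λ + 72 = 0:
  Δ = 17² - 4·72 = 289 - 288 = 1,  λ = (17 ± √1)/2 = (17 ± 1)/2 = 9 or 8.
  Sorted: λ_1 = 9,  λ_2 = 8,  λ_3 = 4  (check: sum = 21 = tr ✓).

Step 4 — unit eigenvector for λ_1 = 9: v spans the null space of (Sigma - λ_1 I), whose rows are
  r_1 = (-1, 2, 0),  r_2 = (2, -4, 0),  r_3 = (0, 0, -1).
  v is orthogonal to every row, so take v ∝ r_1 × r_3 = ((2)·(-1) - (0)·(0), (0)·(0) - (-1)·(-1), (-1)·(0) - (2)·(0)) = (-2, -1, 0).
  Rescale (multiply by -1 so the first nonzero entry is positive): u = (2, 1, 0).
  ||u|| = √((2)² + (1)² + (0)²) = √(5) ≈ 2.2361,  v_1 = u/||u|| ≈ (0.8944, 0.4472, 0) (||v_1|| = 1).

λ_1 = 9,  λ_2 = 8,  λ_3 = 4;  v_1 ≈ (0.8944, 0.4472, 0)


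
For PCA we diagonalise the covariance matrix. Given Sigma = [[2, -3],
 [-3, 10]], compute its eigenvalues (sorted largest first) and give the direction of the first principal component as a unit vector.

Step 1 — characteristic polynomial of 2×2 Sigma:
  det(Sigma - λI) = λ² - trace · λ + det = 0.
  trace = 2 + 10 = 12, det = 2·10 - (-3)² = 11.
Step 2 — discriminant:
  Δ = trace² - 4·det = 144 - 44 = 100.
Step 3 — eigenvalues:
  λ = (trace ± √Δ)/2 = (12 ± 10)/2,
  λ_1 = 11,  λ_2 = 1.

Step 4 — unit eigenvector for λ_1: solve (Sigma - λ_1 I)v = 0. First row:
  (2 - 11)·v_x + (-3)·v_y = 0, i.e. (-9)·v_x + (-3)·v_y = 0,
  so v ∝ (b, λ_1 - a) = (-3, 9); multiply by -1 so the first entry is positive: u = (3, -9).
  ||u|| = √((3)² + (-9)²) = √(90) ≈ 9.4868,
  v_1 = u/||u|| ≈ (0.3162, -0.9487) (||v_1|| = 1).

λ_1 = 11,  λ_2 = 1;  v_1 ≈ (0.3162, -0.9487)


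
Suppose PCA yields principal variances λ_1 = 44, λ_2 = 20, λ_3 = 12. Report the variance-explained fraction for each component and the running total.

Step 1 — total variance = trace(Sigma) = Σ λ_i = 44 + 20 + 12 = 76.

Step 2 — fraction explained by component i = λ_i / Σ λ:
  PC1: 44/76 = 0.5789
  PC2: 20/76 = 0.2632
  PC3: 12/76 = 0.1579

Step 3 — cumulative fraction after k components = (λ_1 + ... + λ_k) / Σ λ:
  k = 1: 44/76 = 0.5789
  k = 2: (44 + 20)/76 = 64/76 = 0.8421
  k = 3: (44 + 20 + 12)/76 = 76/76 = 1

Summary (fraction, with percent):

explained: PC1 0.5789 (57.89%), PC2 0.2632 (26.32%), PC3 0.1579 (15.79%);  cumulative: 0.5789, 0.8421, 1


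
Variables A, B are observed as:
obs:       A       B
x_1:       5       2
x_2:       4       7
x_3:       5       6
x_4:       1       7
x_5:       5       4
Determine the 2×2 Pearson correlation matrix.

Step 1 — column means:
  mean(A) = (5 + 4 + 5 + 1 + 5) / 5 = 20/5 = 4
  mean(B) = (2 + 7 + 6 + 7 + 4) / 5 = 26/5 = 5.2

Step 2 — sample variances and covariances s[i,j] = (1/(n-1)) · Σ_k (x_{k,i} - mean_i) · (x_{k,j} - mean_j), with n-1 = 4:
  s[A,A] = ((1)·(1) + (0)·(0) + (1)·(1) + (-3)·(-3) + (1)·(1)) / 4 = 12/4 = 3
  s[A,B] = ((1)·(-3.2) + (0)·(1.8) + (1)·(0.8) + (-3)·(1.8) + (1)·(-1.2)) / 4 = -9/4 = -2.25
  s[B,B] = ((-3.2)·(-3.2) + (1.8)·(1.8) + (0.8)·(0.8) + (1.8)·(1.8) + (-1.2)·(-1.2)) / 4 = 18.8/4 = 4.7
  Sample standard deviations s_i = √(s[i,i]):
  s(A) = √(3) = 1.7321
  s(B) = √(4.7) = 2.1679

Step 3 — r_{ij} = s_{ij} / (s_i · s_j):
  r[A,A] = 1 (diagonal).
  r[A,B] = -2.25 / (1.7321 · 2.1679) = -2.25 / 3.755 = -0.5992
  r[B,B] = 1 (diagonal).

R is symmetric with unit diagonal. Assembling:

R = [[1, -0.5992],
 [-0.5992, 1]]


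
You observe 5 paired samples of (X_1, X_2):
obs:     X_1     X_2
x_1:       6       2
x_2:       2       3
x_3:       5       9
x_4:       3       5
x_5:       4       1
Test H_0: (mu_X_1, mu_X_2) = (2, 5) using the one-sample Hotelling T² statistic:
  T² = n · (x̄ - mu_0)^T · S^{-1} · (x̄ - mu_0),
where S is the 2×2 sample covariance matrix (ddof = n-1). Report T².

Step 1 — sample mean vector:
  mean(X_1) = (6 + 2 + 5 + 3 + 4) / 5 = 20/5 = 4
  mean(X_2) = (2 + 3 + 9 + 5 + 1) / 5 = 20/5 = 4
  x̄ = (4, 4),  deviation x̄ - mu_0 = (4, 4) - (2, 5) = (2, -1).

Step 2 — sample covariance matrix, S[i,j] = (1/(n-1)) · Σ_k (x_{k,i} - mean_i) · (x_{k,j} - mean_j), divisor n-1 = 4:
  S[X_1,X_1] = ((2)·(2) + (-2)·(-2) + (1)·(1) + (-1)·(-1) + (0)·(0)) / 4 = 10/4 = 2.5
  S[X_1,X_2] = ((2)·(-2) + (-2)·(-1) + (1)·(5) + (-1)·(1) + (0)·(-3)) / 4 = 2/4 = 0.5
  S[X_2,X_2] = ((-2)·(-2) + (-1)·(-1) + (5)·(5) + (1)·(1) + (-3)·(-3)) / 4 = 40/4 = 10
  S = [[2.5, 0.5],
 [0.5, 10]].

Step 3 — invert S. det(S) = 2.5·10 - (0.5)² = 24.75.
  S^{-1} = (1/det) · [[d, -b], [-b, a]] = [[0.404, -0.0202],
 [-0.0202, 0.101]].

Step 4 — quadratic form (x̄ - mu_0)^T · S^{-1} · (x̄ - mu_0):
  S^{-1} · (x̄ - mu_0) = (0.8283, -0.1414),
  (x̄ - mu_0)^T · [...] = (2)·(0.8283) + (-1)·(-0.1414) = 1.798.

Step 5 — scale by n: T² = 5 · 1.798 = 8.9899.

T² ≈ 8.9899


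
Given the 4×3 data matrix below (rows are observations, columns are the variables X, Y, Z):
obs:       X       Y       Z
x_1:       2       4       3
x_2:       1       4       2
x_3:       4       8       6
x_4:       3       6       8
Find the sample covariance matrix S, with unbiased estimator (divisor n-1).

Step 1 — column means:
  mean(X) = (2 + 1 + 4 + 3) / 4 = 10/4 = 2.5
  mean(Y) = (4 + 4 + 8 + 6) / 4 = 22/4 = 5.5
  mean(Z) = (3 + 2 + 6 + 8) / 4 = 19/4 = 4.75

Step 2 — sample covariance S[i,j] = (1/(n-1)) · Σ_k (x_{k,i} - mean_i) · (x_{k,j} - mean_j), with n-1 = 3.
  S[X,X] = ((-0.5)·(-0.5) + (-1.5)·(-1.5) + (1.5)·(1.5) + (0.5)·(0.5)) / 3 = 5/3 = 1.6667
  S[X,Y] = ((-0.5)·(-1.5) + (-1.5)·(-1.5) + (1.5)·(2.5) + (0.5)·(0.5)) / 3 = 7/3 = 2.3333
  S[X,Z] = ((-0.5)·(-1.75) + (-1.5)·(-2.75) + (1.5)·(1.25) + (0.5)·(3.25)) / 3 = 8.5/3 = 2.8333
  S[Y,Y] = ((-1.5)·(-1.5) + (-1.5)·(-1.5) + (2.5)·(2.5) + (0.5)·(0.5)) / 3 = 11/3 = 3.6667
  S[Y,Z] = ((-1.5)·(-1.75) + (-1.5)·(-2.75) + (2.5)·(1.25) + (0.5)·(3.25)) / 3 = 11.5/3 = 3.8333
  S[Z,Z] = ((-1.75)·(-1.75) + (-2.75)·(-2.75) + (1.25)·(1.25) + (3.25)·(3.25)) / 3 = 22.75/3 = 7.5833

S is symmetric (S[j,i] = S[i,j]). Assembling:

S = [[1.6667, 2.3333, 2.8333],
 [2.3333, 3.6667, 3.8333],
 [2.8333, 3.8333, 7.5833]]


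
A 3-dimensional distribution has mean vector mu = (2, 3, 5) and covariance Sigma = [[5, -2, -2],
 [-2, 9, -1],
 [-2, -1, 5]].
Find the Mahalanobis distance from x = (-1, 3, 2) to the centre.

Step 1 — centre the observation: (x - mu) = (-3, 0, -3).

Step 2 — invert Sigma (cofactor / det for 3×3, or solve directly):
  Sigma^{-1} = [[0.2821, 0.0769, 0.1282],
 [0.0769, 0.1346, 0.0577],
 [0.1282, 0.0577, 0.2628]].

Step 3 — form the quadratic (x - mu)^T · Sigma^{-1} · (x - mu):
  Sigma^{-1} · (x - mu) = (-1.2308, -0.4038, -1.1731).
  (x - mu)^T · [Sigma^{-1} · (x - mu)] = (-3)·(-1.2308) + (0)·(-0.4038) + (-3)·(-1.1731) = 7.2115.

Step 4 — take square root: d = √(7.2115) ≈ 2.6854.

d(x, mu) = √(7.2115) ≈ 2.6854


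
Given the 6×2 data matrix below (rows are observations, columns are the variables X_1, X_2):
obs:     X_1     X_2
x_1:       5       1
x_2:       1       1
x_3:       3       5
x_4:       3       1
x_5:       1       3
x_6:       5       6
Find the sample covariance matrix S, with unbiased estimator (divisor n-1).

Step 1 — column means:
  mean(X_1) = (5 + 1 + 3 + 3 + 1 + 5) / 6 = 18/6 = 3
  mean(X_2) = (1 + 1 + 5 + 1 + 3 + 6) / 6 = 17/6 = 2.8333

Step 2 — sample covariance S[i,j] = (1/(n-1)) · Σ_k (x_{k,i} - mean_i) · (x_{k,j} - mean_j), with n-1 = 5.
  S[X_1,X_1] = ((2)·(2) + (-2)·(-2) + (0)·(0) + (0)·(0) + (-2)·(-2) + (2)·(2)) / 5 = 16/5 = 3.2
  S[X_1,X_2] = ((2)·(-1.8333) + (-2)·(-1.8333) + (0)·(2.1667) + (0)·(-1.8333) + (-2)·(0.1667) + (2)·(3.1667)) / 5 = 6/5 = 1.2
  S[X_2,X_2] = ((-1.8333)·(-1.8333) + (-1.8333)·(-1.8333) + (2.1667)·(2.1667) + (-1.8333)·(-1.8333) + (0.1667)·(0.1667) + (3.1667)·(3.1667)) / 5 = 24.8333/5 = 4.9667

S is symmetric (S[j,i] = S[i,j]). Assembling:

S = [[3.2, 1.2],
 [1.2, 4.9667]]


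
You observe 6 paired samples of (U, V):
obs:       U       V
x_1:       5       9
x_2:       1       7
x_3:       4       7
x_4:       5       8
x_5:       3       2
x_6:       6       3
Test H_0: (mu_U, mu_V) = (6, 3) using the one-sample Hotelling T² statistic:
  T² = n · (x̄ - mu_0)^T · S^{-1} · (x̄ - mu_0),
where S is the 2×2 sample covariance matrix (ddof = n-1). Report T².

Step 1 — sample mean vector:
  mean(U) = (5 + 1 + 4 + 5 + 3 + 6) / 6 = 24/6 = 4
  mean(V) = (9 + 7 + 7 + 8 + 2 + 3) / 6 = 36/6 = 6
  x̄ = (4, 6),  deviation x̄ - mu_0 = (4, 6) - (6, 3) = (-2, 3).

Step 2 — sample covariance matrix, S[i,j] = (1/(n-1)) · Σ_k (x_{k,i} - mean_i) · (x_{k,j} - mean_j), divisor n-1 = 5:
  S[U,U] = ((1)·(1) + (-3)·(-3) + (0)·(0) + (1)·(1) + (-1)·(-1) + (2)·(2)) / 5 = 16/5 = 3.2
  S[U,V] = ((1)·(3) + (-3)·(1) + (0)·(1) + (1)·(2) + (-1)·(-4) + (2)·(-3)) / 5 = 0/5 = 0
  S[V,V] = ((3)·(3) + (1)·(1) + (1)·(1) + (2)·(2) + (-4)·(-4) + (-3)·(-3)) / 5 = 40/5 = 8
  S = [[3.2, 0],
 [0, 8]].

Step 3 — invert S. det(S) = 3.2·8 - (0)² = 25.6.
  S^{-1} = (1/det) · [[d, -b], [-b, a]] = [[0.3125, 0],
 [0, 0.125]].

Step 4 — quadratic form (x̄ - mu_0)^T · S^{-1} · (x̄ - mu_0):
  S^{-1} · (x̄ - mu_0) = (-0.625, 0.375),
  (x̄ - mu_0)^T · [...] = (-2)·(-0.625) + (3)·(0.375) = 2.375.

Step 5 — scale by n: T² = 6 · 2.375 = 14.25.

T² ≈ 14.25
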